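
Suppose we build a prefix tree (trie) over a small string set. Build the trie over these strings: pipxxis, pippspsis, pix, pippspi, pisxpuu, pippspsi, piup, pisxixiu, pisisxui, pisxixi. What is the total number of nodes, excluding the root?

31

Count nodes per top-level branch (shared prefixes stored once):
  'p'-branch (pippspi, pippspsi, pippspsis, pipxxis, pisisxui, pisxixi, pisxixiu, pisxpuu, piup, pix): 31 nodes
Sum: 31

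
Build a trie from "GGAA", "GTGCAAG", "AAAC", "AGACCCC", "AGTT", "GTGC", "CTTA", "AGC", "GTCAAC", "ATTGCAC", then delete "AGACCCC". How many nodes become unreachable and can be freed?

5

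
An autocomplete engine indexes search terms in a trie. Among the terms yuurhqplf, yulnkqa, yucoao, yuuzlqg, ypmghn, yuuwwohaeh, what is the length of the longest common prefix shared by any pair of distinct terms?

3

The deepest shared node is where two words last agree before diverging.
"yuurhqplf" and "yuuwwohaeh" agree on "yuu" (3 characters) before diverging; nothing deeper is shared.
Longest shared-prefix length: 3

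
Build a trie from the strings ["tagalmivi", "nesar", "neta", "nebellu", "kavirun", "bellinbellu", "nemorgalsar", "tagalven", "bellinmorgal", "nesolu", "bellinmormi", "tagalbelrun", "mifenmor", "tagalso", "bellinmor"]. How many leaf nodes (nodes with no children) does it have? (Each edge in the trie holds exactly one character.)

14

A leaf is a node with no children — equivalently, the end of a word that is not a proper prefix of any other stored word.
Those words: "bellinbellu", "bellinmorgal", "bellinmormi", "kavirun", "mifenmor", "nebellu", "nemorgalsar", "nesar", "nesolu", "neta", "tagalbelrun", "tagalmivi", "tagalso", "tagalven"
Leaf count: 14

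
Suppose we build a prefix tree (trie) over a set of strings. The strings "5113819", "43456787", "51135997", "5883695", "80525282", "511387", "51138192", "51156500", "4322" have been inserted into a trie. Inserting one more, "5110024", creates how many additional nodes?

The longest prefix of "5110024" already in the trie is "511" (length 3).
So 7 − 3 = 4 new nodes.

4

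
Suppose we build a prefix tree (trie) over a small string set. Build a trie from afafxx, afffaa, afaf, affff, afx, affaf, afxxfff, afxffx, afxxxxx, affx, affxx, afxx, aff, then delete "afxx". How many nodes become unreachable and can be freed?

After clearing the end-marker at "afxx", prune upward until reaching a node still needed by another word.
Every node on "afxx" is still needed (e.g. by "afxxfff"), so nothing is freed.
Nodes removed: 0

0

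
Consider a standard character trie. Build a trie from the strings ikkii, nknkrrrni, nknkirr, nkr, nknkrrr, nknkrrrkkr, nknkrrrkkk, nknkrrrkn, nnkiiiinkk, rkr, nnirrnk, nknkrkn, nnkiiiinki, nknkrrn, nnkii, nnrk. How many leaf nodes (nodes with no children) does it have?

14

A leaf is a node with no children — equivalently, the end of a word that is not a proper prefix of any other stored word.
Those words: "ikkii", "nknkirr", "nknkrkn", "nknkrrn", "nknkrrrkkk", "nknkrrrkkr", "nknkrrrkn", "nknkrrrni", "nkr", "nnirrnk", "nnkiiiinki", "nnkiiiinkk", "nnrk", "rkr"
Leaf count: 14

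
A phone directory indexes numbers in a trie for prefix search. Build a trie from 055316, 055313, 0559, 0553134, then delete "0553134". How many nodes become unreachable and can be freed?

Walk "0553134" from the leaf back toward the root, removing each node that no remaining word uses.
The suffix "4" (1 node) is used only by "0553134"; "055313" is itself a stored word, so pruning stops there.
Nodes removed: 1

1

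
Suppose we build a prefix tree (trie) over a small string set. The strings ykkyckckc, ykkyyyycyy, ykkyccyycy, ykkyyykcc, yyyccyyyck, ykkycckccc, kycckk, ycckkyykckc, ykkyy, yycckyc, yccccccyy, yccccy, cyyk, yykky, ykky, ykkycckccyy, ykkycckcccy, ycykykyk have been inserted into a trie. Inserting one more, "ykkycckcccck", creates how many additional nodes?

2

Walking "ykkycckcccck" from the root, the first 10 characters ("ykkycckccc") follow existing edges; "c" is the first miss.
So 12 − 10 = 2 new nodes.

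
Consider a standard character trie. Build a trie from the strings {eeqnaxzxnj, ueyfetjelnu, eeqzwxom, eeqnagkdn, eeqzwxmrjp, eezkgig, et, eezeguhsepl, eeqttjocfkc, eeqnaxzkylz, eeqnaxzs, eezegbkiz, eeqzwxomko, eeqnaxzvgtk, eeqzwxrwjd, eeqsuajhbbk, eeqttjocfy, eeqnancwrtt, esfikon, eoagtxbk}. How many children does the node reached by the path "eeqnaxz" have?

4

Walk "eeqnaxz" from the root, arriving at one node.
Characters that immediately follow "eeqnaxz" among the stored strings: {k, s, v, x}.
That node has 4 child edges.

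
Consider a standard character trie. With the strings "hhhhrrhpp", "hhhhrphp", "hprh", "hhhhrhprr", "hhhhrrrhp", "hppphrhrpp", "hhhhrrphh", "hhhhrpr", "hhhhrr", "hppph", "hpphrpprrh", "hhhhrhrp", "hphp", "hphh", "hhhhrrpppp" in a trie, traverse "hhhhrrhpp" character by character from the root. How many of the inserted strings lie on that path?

Traverse "hhhhrrhpp" character by character; count nodes along the way that are marked as word ends.
Prefixes of the query that are stored words: "hhhhrr", "hhhhrrhpp"
Count: 2

2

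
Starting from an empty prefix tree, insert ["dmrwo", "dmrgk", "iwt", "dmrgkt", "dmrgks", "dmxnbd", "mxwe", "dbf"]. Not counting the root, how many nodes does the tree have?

Count nodes per top-level branch (shared prefixes stored once):
  'd'-branch (dbf, dmrgk, dmrgks, dmrgkt, dmrwo, dmxnbd): 15 nodes
  'i'-branch (iwt): 3 nodes
  'm'-branch (mxwe): 4 nodes
Sum: 22

22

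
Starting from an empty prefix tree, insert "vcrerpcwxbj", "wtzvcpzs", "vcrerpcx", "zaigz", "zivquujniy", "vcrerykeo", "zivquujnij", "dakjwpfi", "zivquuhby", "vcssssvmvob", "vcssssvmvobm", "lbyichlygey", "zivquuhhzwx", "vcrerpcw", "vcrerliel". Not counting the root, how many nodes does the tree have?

For each word, the new-node count is its length minus the longest prefix already in the trie:
  "vcrerpcwxbj" → 11 new (v, c, r, e, r, p, c, w, x, b, j)
  "wtzvcpzs" → 8 new (w, t, z, v, c, p, z, s)
  "vcrerpcx" → prefix "vcrerpc" already present; 1 new (x)
  "zaigz" → 5 new (z, a, i, g, z)
  "zivquujniy" → prefix "z" already present; 9 new (i, v, q, u, u, j, n, i, y)
  "vcrerykeo" → prefix "vcrer" already present; 4 new (y, k, e, o)
  "zivquujnij" → prefix "zivquujni" already present; 1 new (j)
  "dakjwpfi" → 8 new (d, a, k, j, w, p, f, i)
  "zivquuhby" → prefix "zivquu" already present; 3 new (h, b, y)
  "vcssssvmvob" → prefix "vc" already present; 9 new (s, s, s, s, v, m, v, o, b)
  "vcssssvmvobm" → prefix "vcssssvmvob" already present; 1 new (m)
  "lbyichlygey" → 11 new (l, b, y, i, c, h, l, y, g, e, y)
  "zivquuhhzwx" → prefix "zivquuh" already present; 4 new (h, z, w, x)
  "vcrerpcw" → prefix "vcrerpcw" already present; 0 new (none)
  "vcrerliel" → prefix "vcrer" already present; 4 new (l, i, e, l)
Total nodes = 11 + 8 + 1 + 5 + 9 + 4 + 1 + 8 + 3 + 9 + 1 + 11 + 4 + 0 + 4 = 79

79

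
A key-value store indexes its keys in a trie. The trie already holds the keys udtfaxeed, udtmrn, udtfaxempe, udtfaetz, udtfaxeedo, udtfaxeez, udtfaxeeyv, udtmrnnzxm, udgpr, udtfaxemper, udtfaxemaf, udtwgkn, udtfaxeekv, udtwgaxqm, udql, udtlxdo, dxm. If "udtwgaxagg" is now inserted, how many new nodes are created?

3

Walking "udtwgaxagg" from the root, the first 7 characters ("udtwgax") follow existing edges; "a" is the first miss.
Each of the 3 remaining characters creates one node.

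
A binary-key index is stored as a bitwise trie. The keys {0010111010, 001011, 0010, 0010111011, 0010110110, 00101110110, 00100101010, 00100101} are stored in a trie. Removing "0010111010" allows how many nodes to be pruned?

1

After clearing the end-marker at "0010111010", prune upward until reaching a node still needed by another word.
The suffix "0" (1 node) is used only by "0010111010"; the node for "001011101" still has the child "1", so pruning stops there.
Nodes removed: 1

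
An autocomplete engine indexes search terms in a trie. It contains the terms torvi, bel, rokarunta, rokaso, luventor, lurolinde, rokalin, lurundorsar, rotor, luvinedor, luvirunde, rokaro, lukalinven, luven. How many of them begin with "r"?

Filter for entries beginning with "r":
Words under "r": rokalin, rokaro, rokarunta, rokaso, rotor
Count: 5

5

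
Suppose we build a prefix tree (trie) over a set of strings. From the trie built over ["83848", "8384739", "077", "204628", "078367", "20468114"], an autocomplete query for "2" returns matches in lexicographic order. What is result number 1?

DFS of the "2" subtree visits, in order: "204628", "20468114"
Position 1: 204628

204628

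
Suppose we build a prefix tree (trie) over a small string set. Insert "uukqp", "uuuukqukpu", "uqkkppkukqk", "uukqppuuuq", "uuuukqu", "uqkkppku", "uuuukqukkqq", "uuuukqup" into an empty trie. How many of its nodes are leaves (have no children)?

Leaves are exactly the stored words that no other stored word extends.
Those words: "uqkkppkukqk", "uukqppuuuq", "uuuukqukkqq", "uuuukqukpu", "uuuukqup"
Leaf count: 5

5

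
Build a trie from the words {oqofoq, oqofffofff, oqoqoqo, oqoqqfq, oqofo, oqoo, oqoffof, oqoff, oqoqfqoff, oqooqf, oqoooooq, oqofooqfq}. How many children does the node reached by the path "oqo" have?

3

Walk "oqo" from the root, arriving at one node.
Characters that immediately follow "oqo" among the stored strings: {f, o, q}.
That node has 3 child edges.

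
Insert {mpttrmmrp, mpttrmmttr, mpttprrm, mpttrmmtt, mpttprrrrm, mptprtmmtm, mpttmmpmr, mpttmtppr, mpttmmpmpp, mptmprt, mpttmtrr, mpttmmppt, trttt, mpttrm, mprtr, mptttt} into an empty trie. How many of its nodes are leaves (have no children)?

A leaf is a node with no children — equivalently, the end of a word that is not a proper prefix of any other stored word.
Those words: "mprtr", "mptmprt", "mptprtmmtm", "mpttmmpmpp", "mpttmmpmr", "mpttmmppt", "mpttmtppr", "mpttmtrr", "mpttprrm", "mpttprrrrm", "mpttrmmrp", "mpttrmmttr", "mptttt", "trttt"
Leaf count: 14

14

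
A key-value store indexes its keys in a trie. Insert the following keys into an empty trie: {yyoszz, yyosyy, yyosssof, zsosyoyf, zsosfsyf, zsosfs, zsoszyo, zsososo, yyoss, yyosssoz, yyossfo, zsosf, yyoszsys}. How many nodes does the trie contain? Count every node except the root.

36

Trace insertions, counting only characters that open a new branch:
  "yyoszz" → 6 new (y, y, o, s, z, z)
  "yyosyy" → prefix "yyos" already present; 2 new (y, y)
  "yyosssof" → prefix "yyos" already present; 4 new (s, s, o, f)
  "zsosyoyf" → 8 new (z, s, o, s, y, o, y, f)
  "zsosfsyf" → prefix "zsos" already present; 4 new (f, s, y, f)
  "zsosfs" → prefix "zsosfs" already present; 0 new (none)
  "zsoszyo" → prefix "zsos" already present; 3 new (z, y, o)
  "zsososo" → prefix "zsos" already present; 3 new (o, s, o)
  "yyoss" → prefix "yyoss" already present; 0 new (none)
  "yyosssoz" → prefix "yyossso" already present; 1 new (z)
  "yyossfo" → prefix "yyoss" already present; 2 new (f, o)
  "zsosf" → prefix "zsosf" already present; 0 new (none)
  "yyoszsys" → prefix "yyosz" already present; 3 new (s, y, s)
Total nodes = 6 + 2 + 4 + 8 + 4 + 0 + 3 + 3 + 0 + 1 + 2 + 0 + 3 = 36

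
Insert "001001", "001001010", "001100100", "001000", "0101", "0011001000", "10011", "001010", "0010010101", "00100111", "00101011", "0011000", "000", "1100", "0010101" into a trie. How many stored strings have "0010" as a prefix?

8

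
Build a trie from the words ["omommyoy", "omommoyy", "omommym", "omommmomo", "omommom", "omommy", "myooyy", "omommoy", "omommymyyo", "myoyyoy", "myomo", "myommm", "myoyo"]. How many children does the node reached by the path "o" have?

1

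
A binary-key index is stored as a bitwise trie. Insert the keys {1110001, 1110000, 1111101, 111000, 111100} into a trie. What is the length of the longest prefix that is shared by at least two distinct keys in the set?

The deepest shared node is where two words last agree before diverging.
e.g. "111000" and "1110000" share the prefix "111000" of length 6; no pair shares a longer one.
Longest shared-prefix length: 6

6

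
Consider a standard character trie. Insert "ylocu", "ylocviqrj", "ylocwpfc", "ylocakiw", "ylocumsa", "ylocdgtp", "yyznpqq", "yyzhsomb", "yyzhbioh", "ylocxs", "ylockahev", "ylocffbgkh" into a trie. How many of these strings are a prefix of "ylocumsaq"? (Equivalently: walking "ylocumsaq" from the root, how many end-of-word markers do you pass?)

2

Walk "ylocumsaq" from the root; an end-of-word marker is hit whenever a stored word is a prefix of "ylocumsaq".
Prefixes of the query that are stored words: "ylocu", "ylocumsa"
Count: 2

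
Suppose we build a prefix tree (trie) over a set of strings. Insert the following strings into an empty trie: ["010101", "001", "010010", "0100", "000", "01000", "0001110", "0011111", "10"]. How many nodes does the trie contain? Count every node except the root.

23

Count nodes per top-level branch (shared prefixes stored once):
  '0'-branch (000, 0001110, 001, 0011111, 0100, 01000, 010010, 010101): 21 nodes
  '1'-branch (10): 2 nodes
Sum: 23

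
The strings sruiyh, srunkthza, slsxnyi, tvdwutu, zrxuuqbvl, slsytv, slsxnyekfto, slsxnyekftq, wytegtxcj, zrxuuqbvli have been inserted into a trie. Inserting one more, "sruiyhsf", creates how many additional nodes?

The longest prefix of "sruiyhsf" already in the trie is "sruiyh" (length 6).
New nodes needed: |"sruiyhsf"| − 6 = 8 − 6 = 2.

2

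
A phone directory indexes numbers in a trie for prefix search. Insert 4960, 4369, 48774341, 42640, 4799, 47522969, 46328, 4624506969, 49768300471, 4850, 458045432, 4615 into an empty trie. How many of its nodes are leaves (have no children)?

A leaf is a node with no children — equivalently, the end of a word that is not a proper prefix of any other stored word.
Those words: "42640", "4369", "458045432", "4615", "4624506969", "46328", "47522969", "4799", "4850", "48774341", "4960", "49768300471"
Leaf count: 12

12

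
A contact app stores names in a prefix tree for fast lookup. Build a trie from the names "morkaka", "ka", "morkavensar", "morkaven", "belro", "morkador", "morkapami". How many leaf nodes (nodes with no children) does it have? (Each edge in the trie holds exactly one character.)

6

Leaves are exactly the stored words that no other stored word extends.
Those words: "belro", "ka", "morkador", "morkaka", "morkapami", "morkavensar"
Leaf count: 6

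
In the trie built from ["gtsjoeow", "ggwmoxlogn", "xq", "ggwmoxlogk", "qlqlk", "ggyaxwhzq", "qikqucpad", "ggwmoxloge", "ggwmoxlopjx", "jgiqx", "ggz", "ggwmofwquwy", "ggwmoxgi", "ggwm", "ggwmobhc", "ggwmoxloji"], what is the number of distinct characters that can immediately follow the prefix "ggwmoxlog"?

3

Walk "ggwmoxlog" from the root, arriving at one node.
Characters that immediately follow "ggwmoxlog" among the stored strings: {e, k, n}.
That node has 3 child edges.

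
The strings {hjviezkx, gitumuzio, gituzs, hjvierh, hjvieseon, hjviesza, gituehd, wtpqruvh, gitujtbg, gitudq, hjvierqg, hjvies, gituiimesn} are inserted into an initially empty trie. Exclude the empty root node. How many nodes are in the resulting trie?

Count nodes per top-level branch (shared prefixes stored once):
  'g'-branch (gitudq, gituehd, gituiimesn, gitujtbg, gitumuzio, gituzs): 26 nodes
  'h'-branch (hjvierh, hjvierqg, hjvies, hjvieseon, hjviesza, hjviezkx): 18 nodes
  'w'-branch (wtpqruvh): 8 nodes
Sum: 52

52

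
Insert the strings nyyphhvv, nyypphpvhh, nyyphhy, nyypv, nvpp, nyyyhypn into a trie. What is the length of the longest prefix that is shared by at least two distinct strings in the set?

The deepest shared node is where two words last agree before diverging.
"nyyphhvv" and "nyyphhy" agree on "nyyphh" (6 characters) before diverging; nothing deeper is shared.
Longest shared-prefix length: 6

6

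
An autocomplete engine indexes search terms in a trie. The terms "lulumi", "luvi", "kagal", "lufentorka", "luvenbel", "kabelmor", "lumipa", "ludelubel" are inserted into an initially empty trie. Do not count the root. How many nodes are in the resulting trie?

Insert word by word; a character creates a node only if that edge doesn't already exist:
  "lulumi" → 6 new (l, u, l, u, m, i)
  "luvi" → prefix "lu" already present; 2 new (v, i)
  "kagal" → 5 new (k, a, g, a, l)
  "lufentorka" → prefix "lu" already present; 8 new (f, e, n, t, o, r, k, a)
  "luvenbel" → prefix "luv" already present; 5 new (e, n, b, e, l)
  "kabelmor" → prefix "ka" already present; 6 new (b, e, l, m, o, r)
  "lumipa" → prefix "lu" already present; 4 new (m, i, p, a)
  "ludelubel" → prefix "lu" already present; 7 new (d, e, l, u, b, e, l)
Total nodes = 6 + 2 + 5 + 8 + 5 + 6 + 4 + 7 = 43

43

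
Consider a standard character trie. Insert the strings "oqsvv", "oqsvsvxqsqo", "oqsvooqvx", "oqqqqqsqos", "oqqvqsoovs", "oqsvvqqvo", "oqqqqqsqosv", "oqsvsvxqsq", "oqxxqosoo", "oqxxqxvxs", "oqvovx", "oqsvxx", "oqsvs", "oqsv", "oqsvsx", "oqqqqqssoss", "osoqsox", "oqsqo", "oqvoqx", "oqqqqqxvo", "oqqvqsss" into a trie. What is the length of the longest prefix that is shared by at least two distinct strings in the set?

The deepest shared node is where two words last agree before diverging.
"oqqqqqsqos" and "oqqqqqsqosv" agree on "oqqqqqsqos" (10 characters) before diverging; nothing deeper is shared.
Longest shared-prefix length: 10

10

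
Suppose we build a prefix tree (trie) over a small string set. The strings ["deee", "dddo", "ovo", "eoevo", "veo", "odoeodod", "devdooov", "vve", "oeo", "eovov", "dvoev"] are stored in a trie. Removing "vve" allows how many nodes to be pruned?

2

After clearing the end-marker at "vve", prune upward until reaching a node still needed by another word.
The suffix "ve" (2 nodes) is used only by "vve"; the node for "v" still has the child "e", so pruning stops there.
Nodes removed: 2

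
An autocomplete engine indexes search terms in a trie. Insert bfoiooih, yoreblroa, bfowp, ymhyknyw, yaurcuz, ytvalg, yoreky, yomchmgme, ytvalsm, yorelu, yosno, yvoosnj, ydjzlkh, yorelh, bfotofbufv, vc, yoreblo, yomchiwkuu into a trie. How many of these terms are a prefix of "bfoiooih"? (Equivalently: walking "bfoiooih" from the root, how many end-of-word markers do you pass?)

1

Check each prefix of "bfoiooih" against the stored set — each match is an end-marker on the path.
Prefixes of the query that are stored words: "bfoiooih"
Count: 1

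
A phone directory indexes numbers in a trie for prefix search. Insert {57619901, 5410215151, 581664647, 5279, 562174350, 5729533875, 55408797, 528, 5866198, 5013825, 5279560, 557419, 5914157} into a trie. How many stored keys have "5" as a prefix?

13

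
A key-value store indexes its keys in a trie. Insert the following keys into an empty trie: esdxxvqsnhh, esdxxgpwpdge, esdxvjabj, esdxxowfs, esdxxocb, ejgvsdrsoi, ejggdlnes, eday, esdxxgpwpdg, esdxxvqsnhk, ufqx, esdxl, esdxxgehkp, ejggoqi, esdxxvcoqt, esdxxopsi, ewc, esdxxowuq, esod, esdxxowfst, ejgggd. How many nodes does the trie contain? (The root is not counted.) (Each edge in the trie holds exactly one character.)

For each word, the new-node count is its length minus the longest prefix already in the trie:
  "esdxxvqsnhh" → 11 new (e, s, d, x, x, v, q, s, n, h, h)
  "esdxxgpwpdge" → prefix "esdxx" already present; 7 new (g, p, w, p, d, g, e)
  "esdxvjabj" → prefix "esdx" already present; 5 new (v, j, a, b, j)
  "esdxxowfs" → prefix "esdxx" already present; 4 new (o, w, f, s)
  "esdxxocb" → prefix "esdxxo" already present; 2 new (c, b)
  "ejgvsdrsoi" → prefix "e" already present; 9 new (j, g, v, s, d, r, s, o, i)
  "ejggdlnes" → prefix "ejg" already present; 6 new (g, d, l, n, e, s)
  "eday" → prefix "e" already present; 3 new (d, a, y)
  "esdxxgpwpdg" → prefix "esdxxgpwpdg" already present; 0 new (none)
  "esdxxvqsnhk" → prefix "esdxxvqsnh" already present; 1 new (k)
  "ufqx" → 4 new (u, f, q, x)
  "esdxl" → prefix "esdx" already present; 1 new (l)
  "esdxxgehkp" → prefix "esdxxg" already present; 4 new (e, h, k, p)
  "ejggoqi" → prefix "ejgg" already present; 3 new (o, q, i)
  "esdxxvcoqt" → prefix "esdxxv" already present; 4 new (c, o, q, t)
  "esdxxopsi" → prefix "esdxxo" already present; 3 new (p, s, i)
  "ewc" → prefix "e" already present; 2 new (w, c)
  "esdxxowuq" → prefix "esdxxow" already present; 2 new (u, q)
  "esod" → prefix "es" already present; 2 new (o, d)
  "esdxxowfst" → prefix "esdxxowfs" already present; 1 new (t)
  "ejgggd" → prefix "ejgg" already present; 2 new (g, d)
Total nodes = 11 + 7 + 5 + 4 + 2 + 9 + 6 + 3 + 0 + 1 + 4 + 1 + 4 + 3 + 4 + 3 + 2 + 2 + 2 + 1 + 2 = 76

76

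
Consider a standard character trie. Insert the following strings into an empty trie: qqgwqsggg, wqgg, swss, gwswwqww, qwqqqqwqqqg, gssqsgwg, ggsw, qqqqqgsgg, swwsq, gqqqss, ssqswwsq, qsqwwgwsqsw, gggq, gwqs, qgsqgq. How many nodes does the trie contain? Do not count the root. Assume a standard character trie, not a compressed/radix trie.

Trace insertions, counting only characters that open a new branch:
  "qqgwqsggg" → 9 new (q, q, g, w, q, s, g, g, g)
  "wqgg" → 4 new (w, q, g, g)
  "swss" → 4 new (s, w, s, s)
  "gwswwqww" → 8 new (g, w, s, w, w, q, w, w)
  "qwqqqqwqqqg" → prefix "q" already present; 10 new (w, q, q, q, q, w, q, q, q, g)
  "gssqsgwg" → prefix "g" already present; 7 new (s, s, q, s, g, w, g)
  "ggsw" → prefix "g" already present; 3 new (g, s, w)
  "qqqqqgsgg" → prefix "qq" already present; 7 new (q, q, q, g, s, g, g)
  "swwsq" → prefix "sw" already present; 3 new (w, s, q)
  "gqqqss" → prefix "g" already present; 5 new (q, q, q, s, s)
  "ssqswwsq" → prefix "s" already present; 7 new (s, q, s, w, w, s, q)
  "qsqwwgwsqsw" → prefix "q" already present; 10 new (s, q, w, w, g, w, s, q, s, w)
  "gggq" → prefix "gg" already present; 2 new (g, q)
  "gwqs" → prefix "gw" already present; 2 new (q, s)
  "qgsqgq" → prefix "q" already present; 5 new (g, s, q, g, q)
Total nodes = 9 + 4 + 4 + 8 + 10 + 7 + 3 + 7 + 3 + 5 + 7 + 10 + 2 + 2 + 5 = 86

86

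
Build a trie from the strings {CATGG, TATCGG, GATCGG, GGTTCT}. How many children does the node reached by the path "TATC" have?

1

Walk "TATC" from the root, arriving at one node.
Characters that immediately follow "TATC" among the stored strings: {G}.
That node has 1 child edge.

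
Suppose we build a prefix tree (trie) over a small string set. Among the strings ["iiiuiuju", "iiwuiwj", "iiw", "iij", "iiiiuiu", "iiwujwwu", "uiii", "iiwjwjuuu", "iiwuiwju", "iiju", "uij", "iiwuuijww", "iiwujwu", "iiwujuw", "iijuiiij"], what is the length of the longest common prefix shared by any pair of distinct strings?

Look for the deepest trie node that still has at least two words in its subtree.
"iiwuiwj" and "iiwuiwju" agree on "iiwuiwj" (7 characters) before diverging; nothing deeper is shared.
Longest shared-prefix length: 7

7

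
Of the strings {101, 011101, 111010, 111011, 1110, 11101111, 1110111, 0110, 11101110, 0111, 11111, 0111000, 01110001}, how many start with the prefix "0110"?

1

Traverse to the node for "0110", then collect every word in that subtree.
Matches: "0110"
Count: 1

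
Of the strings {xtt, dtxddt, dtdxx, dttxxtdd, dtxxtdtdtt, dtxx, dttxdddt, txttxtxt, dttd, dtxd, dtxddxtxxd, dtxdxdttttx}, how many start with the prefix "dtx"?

Walk to "dtx"; the words in its subtree are exactly those with that prefix.
Words under "dtx": dtxd, dtxddt, dtxddxtxxd, dtxdxdttttx, dtxx, dtxxtdtdtt
Count: 6

6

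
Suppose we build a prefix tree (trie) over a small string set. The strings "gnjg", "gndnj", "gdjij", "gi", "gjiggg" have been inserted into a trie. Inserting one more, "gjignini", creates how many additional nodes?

4

Walking "gjignini" from the root, the first 4 characters ("gjig") follow existing edges; "n" is the first miss.
Each of the 4 remaining characters creates one node.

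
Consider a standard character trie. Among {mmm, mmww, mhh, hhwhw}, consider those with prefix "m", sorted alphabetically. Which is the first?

mhh

Filter for "m…" and sort: "mhh", "mmm", "mmww"
The 1st is mhh.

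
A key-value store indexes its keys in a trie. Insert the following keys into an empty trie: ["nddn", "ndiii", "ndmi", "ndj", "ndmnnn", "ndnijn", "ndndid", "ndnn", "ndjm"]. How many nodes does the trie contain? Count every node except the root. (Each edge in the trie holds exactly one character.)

Trace insertions, counting only characters that open a new branch:
  "nddn" → 4 new (n, d, d, n)
  "ndiii" → prefix "nd" already present; 3 new (i, i, i)
  "ndmi" → prefix "nd" already present; 2 new (m, i)
  "ndj" → prefix "nd" already present; 1 new (j)
  "ndmnnn" → prefix "ndm" already present; 3 new (n, n, n)
  "ndnijn" → prefix "nd" already present; 4 new (n, i, j, n)
  "ndndid" → prefix "ndn" already present; 3 new (d, i, d)
  "ndnn" → prefix "ndn" already present; 1 new (n)
  "ndjm" → prefix "ndj" already present; 1 new (m)
Total nodes = 4 + 3 + 2 + 1 + 3 + 4 + 3 + 1 + 1 = 22

22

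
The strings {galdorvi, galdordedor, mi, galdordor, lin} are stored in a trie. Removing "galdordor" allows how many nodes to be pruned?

2

After clearing the end-marker at "galdordor", prune upward until reaching a node still needed by another word.
The suffix "or" (2 nodes) is used only by "galdordor"; the node for "galdord" still has the child "e", so pruning stops there.
Nodes removed: 2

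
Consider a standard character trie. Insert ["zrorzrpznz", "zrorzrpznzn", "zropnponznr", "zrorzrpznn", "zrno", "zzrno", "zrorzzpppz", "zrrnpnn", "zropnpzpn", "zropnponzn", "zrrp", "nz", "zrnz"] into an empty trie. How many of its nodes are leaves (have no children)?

11

Leaves are exactly the stored words that no other stored word extends.
Those words: "nz", "zrno", "zrnz", "zropnponznr", "zropnpzpn", "zrorzrpznn", "zrorzrpznzn", "zrorzzpppz", "zrrnpnn", "zrrp", "zzrno"
Leaf count: 11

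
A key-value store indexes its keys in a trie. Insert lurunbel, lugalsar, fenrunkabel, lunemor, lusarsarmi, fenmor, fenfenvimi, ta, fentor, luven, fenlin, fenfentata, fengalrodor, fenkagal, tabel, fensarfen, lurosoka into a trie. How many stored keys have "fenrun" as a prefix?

Filter for entries beginning with "fenrun":
Matches: "fenrunkabel"
Count: 1

1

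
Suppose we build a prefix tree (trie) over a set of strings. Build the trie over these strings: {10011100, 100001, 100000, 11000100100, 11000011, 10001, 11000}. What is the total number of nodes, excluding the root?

Trace insertions, counting only characters that open a new branch:
  "10011100" → 8 new (1, 0, 0, 1, 1, 1, 0, 0)
  "100001" → prefix "100" already present; 3 new (0, 0, 1)
  "100000" → prefix "10000" already present; 1 new (0)
  "11000100100" → prefix "1" already present; 10 new (1, 0, 0, 0, 1, 0, 0, 1, 0, 0)
  "11000011" → prefix "11000" already present; 3 new (0, 1, 1)
  "10001" → prefix "1000" already present; 1 new (1)
  "11000" → prefix "11000" already present; 0 new (none)
Total nodes = 8 + 3 + 1 + 10 + 3 + 1 + 0 = 26

26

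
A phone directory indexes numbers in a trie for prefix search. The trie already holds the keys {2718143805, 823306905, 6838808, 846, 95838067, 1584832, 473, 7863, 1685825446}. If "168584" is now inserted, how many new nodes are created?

Walking "168584" from the root, the first 5 characters ("16858") follow existing edges; "4" is the first miss.
So 6 − 5 = 1 new nodes.

1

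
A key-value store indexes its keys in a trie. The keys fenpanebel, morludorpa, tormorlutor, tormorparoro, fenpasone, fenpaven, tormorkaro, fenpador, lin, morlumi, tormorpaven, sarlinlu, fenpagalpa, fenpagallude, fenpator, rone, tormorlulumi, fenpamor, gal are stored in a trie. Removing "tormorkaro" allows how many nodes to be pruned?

4

Walk "tormorkaro" from the leaf back toward the root, removing each node that no remaining word uses.
The suffix "karo" (4 nodes) is used only by "tormorkaro"; the node for "tormor" still has the child "l", so pruning stops there.
Nodes removed: 4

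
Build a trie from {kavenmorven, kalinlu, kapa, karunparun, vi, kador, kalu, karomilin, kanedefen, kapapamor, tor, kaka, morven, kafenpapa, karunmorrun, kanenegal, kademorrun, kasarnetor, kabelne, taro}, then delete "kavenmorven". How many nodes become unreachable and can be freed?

9

After clearing the end-marker at "kavenmorven", prune upward until reaching a node still needed by another word.
The suffix "venmorven" (9 nodes) is used only by "kavenmorven"; the node for "ka" still has the child "l", so pruning stops there.
Nodes removed: 9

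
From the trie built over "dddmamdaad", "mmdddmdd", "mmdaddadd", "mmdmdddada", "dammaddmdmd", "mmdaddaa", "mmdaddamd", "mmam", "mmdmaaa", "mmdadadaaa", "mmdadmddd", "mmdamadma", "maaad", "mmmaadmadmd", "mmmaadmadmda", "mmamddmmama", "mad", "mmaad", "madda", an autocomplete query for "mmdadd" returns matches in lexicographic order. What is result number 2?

DFS of the "mmdadd" subtree visits, in order: "mmdaddaa", "mmdaddadd", "mmdaddamd"
The 2nd is mmdaddadd.

mmdaddadd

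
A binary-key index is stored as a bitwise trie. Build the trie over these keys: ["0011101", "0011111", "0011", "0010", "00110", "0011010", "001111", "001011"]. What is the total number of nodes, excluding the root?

15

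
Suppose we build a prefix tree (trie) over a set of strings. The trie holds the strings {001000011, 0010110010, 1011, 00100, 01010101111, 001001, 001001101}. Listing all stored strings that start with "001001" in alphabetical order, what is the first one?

DFS of the "001001" subtree visits, in order: "001001", "001001101"
Position 1: 001001

001001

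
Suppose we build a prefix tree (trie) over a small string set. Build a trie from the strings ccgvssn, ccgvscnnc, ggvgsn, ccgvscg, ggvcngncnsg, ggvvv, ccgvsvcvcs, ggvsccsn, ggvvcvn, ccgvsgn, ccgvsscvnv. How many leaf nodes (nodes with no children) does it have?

11

A leaf is a node with no children — equivalently, the end of a word that is not a proper prefix of any other stored word.
Those words: "ccgvscg", "ccgvscnnc", "ccgvsgn", "ccgvsscvnv", "ccgvssn", "ccgvsvcvcs", "ggvcngncnsg", "ggvgsn", "ggvsccsn", "ggvvcvn", "ggvvv"
Leaf count: 11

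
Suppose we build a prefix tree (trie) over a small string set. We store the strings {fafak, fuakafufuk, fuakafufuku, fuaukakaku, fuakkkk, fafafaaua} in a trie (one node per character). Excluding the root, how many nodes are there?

Trie structure (* marks end of a word):
(root)
└─ f
   ├─ a
   │  └─ f
   │     └─ a
   │        ├─ f
   │        │  └─ a
   │        │     └─ a
   │        │        └─ u
   │        │           └─ a *
   │        └─ k *
   └─ u
      └─ a
         ├─ k
         │  ├─ a
         │  │  └─ f
         │  │     └─ u
         │  │        └─ f
         │  │           └─ u
         │  │              └─ k *
         │  │                 └─ u *
         │  └─ k
         │     └─ k
         │        └─ k *
         └─ u
            └─ k
               └─ a
                  └─ k
                     └─ a
                        └─ k
                           └─ u *
Counting every labelled node above: 30.

30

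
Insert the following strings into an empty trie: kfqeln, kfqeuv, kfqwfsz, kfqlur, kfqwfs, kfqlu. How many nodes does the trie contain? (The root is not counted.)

15

Trace insertions, counting only characters that open a new branch:
  "kfqeln" → 6 new (k, f, q, e, l, n)
  "kfqeuv" → prefix "kfqe" already present; 2 new (u, v)
  "kfqwfsz" → prefix "kfq" already present; 4 new (w, f, s, z)
  "kfqlur" → prefix "kfq" already present; 3 new (l, u, r)
  "kfqwfs" → prefix "kfqwfs" already present; 0 new (none)
  "kfqlu" → prefix "kfqlu" already present; 0 new (none)
Total nodes = 6 + 2 + 4 + 3 + 0 + 0 = 15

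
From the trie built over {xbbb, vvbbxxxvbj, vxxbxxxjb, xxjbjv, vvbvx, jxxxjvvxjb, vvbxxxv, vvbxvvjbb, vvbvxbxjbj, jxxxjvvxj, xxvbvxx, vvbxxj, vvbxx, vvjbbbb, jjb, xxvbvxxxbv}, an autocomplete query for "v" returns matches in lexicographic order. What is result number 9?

vxxbxxxjb

Words with prefix "v", in lexicographic order: "vvbbxxxvbj", "vvbvx", "vvbvxbxjbj", "vvbxvvjbb", "vvbxx", "vvbxxj", "vvbxxxv", "vvjbbbb", "vxxbxxxjb"
The 9th is vxxbxxxjb.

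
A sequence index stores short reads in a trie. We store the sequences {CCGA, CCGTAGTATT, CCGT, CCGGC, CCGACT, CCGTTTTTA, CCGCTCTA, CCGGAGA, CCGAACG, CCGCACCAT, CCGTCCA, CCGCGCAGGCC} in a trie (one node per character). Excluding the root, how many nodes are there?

For each word, the new-node count is its length minus the longest prefix already in the trie:
  "CCGA" → 4 new (C, C, G, A)
  "CCGTAGTATT" → prefix "CCG" already present; 7 new (T, A, G, T, A, T, T)
  "CCGT" → prefix "CCGT" already present; 0 new (none)
  "CCGGC" → prefix "CCG" already present; 2 new (G, C)
  "CCGACT" → prefix "CCGA" already present; 2 new (C, T)
  "CCGTTTTTA" → prefix "CCGT" already present; 5 new (T, T, T, T, A)
  "CCGCTCTA" → prefix "CCG" already present; 5 new (C, T, C, T, A)
  "CCGGAGA" → prefix "CCGG" already present; 3 new (A, G, A)
  "CCGAACG" → prefix "CCGA" already present; 3 new (A, C, G)
  "CCGCACCAT" → prefix "CCGC" already present; 5 new (A, C, C, A, T)
  "CCGTCCA" → prefix "CCGT" already present; 3 new (C, C, A)
  "CCGCGCAGGCC" → prefix "CCGC" already present; 7 new (G, C, A, G, G, C, C)
Total nodes = 4 + 7 + 0 + 2 + 2 + 5 + 5 + 3 + 3 + 5 + 3 + 7 = 46

46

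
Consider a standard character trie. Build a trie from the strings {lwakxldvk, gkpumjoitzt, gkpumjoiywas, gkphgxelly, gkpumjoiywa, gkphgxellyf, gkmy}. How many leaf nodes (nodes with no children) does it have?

5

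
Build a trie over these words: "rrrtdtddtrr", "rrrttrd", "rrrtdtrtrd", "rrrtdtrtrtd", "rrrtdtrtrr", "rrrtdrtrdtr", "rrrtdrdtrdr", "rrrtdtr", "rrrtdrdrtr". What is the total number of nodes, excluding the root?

Count nodes per top-level branch (shared prefixes stored once):
  'r'-branch (rrrtdrdrtr, rrrtdrdtrdr, rrrtdrtrdtr, rrrtdtddtrr, rrrtdtr, rrrtdtrtrd, rrrtdtrtrr, rrrtdtrtrtd, rrrttrd): 35 nodes
Sum: 35

35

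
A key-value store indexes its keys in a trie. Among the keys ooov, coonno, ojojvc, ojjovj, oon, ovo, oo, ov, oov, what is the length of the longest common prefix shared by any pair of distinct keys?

2

Look for the deepest trie node that still has at least two words in its subtree.
"ojjovj" and "ojojvc" agree on "oj" (2 characters) before diverging; nothing deeper is shared.
Longest shared-prefix length: 2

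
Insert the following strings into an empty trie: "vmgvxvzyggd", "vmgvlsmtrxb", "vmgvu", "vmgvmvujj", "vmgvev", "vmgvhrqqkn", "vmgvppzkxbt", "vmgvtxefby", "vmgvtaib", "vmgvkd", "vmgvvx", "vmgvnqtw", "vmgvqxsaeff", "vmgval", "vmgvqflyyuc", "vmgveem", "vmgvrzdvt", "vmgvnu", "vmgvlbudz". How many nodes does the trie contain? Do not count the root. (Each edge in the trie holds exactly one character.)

83

Count nodes per top-level branch (shared prefixes stored once):
  'v'-branch (vmgval, vmgveem, vmgvev, vmgvhrqqkn, vmgvkd, vmgvlbudz, vmgvlsmtrxb, vmgvmvujj, vmgvnqtw, vmgvnu, vmgvppzkxbt, vmgvqflyyuc, vmgvqxsaeff, vmgvrzdvt, vmgvtaib, vmgvtxefby, vmgvu, vmgvvx, vmgvxvzyggd): 83 nodes
Sum: 83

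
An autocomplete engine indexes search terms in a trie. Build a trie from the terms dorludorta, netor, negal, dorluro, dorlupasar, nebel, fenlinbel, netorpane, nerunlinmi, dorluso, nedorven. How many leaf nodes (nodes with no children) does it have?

10

Leaves are exactly the stored words that no other stored word extends.
Those words: "dorludorta", "dorlupasar", "dorluro", "dorluso", "fenlinbel", "nebel", "nedorven", "negal", "nerunlinmi", "netorpane"
Leaf count: 10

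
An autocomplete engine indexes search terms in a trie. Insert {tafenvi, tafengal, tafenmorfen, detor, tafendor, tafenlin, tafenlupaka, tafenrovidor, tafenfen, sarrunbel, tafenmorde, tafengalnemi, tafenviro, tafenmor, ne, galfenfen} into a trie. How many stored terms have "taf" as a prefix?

12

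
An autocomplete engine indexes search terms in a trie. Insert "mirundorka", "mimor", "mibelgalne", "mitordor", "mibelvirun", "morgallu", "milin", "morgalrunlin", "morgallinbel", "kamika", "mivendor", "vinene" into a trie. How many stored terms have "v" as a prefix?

Filter for entries beginning with "v":
Matches: "vinene"
Count: 1

1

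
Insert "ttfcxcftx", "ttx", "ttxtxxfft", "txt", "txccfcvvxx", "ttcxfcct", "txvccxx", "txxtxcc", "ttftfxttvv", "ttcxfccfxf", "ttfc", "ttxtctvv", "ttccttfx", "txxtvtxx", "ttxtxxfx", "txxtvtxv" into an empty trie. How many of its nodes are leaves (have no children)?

14

A leaf is a node with no children — equivalently, the end of a word that is not a proper prefix of any other stored word.
Those words: "ttccttfx", "ttcxfccfxf", "ttcxfcct", "ttfcxcftx", "ttftfxttvv", "ttxtctvv", "ttxtxxfft", "ttxtxxfx", "txccfcvvxx", "txt", "txvccxx", "txxtvtxv", "txxtvtxx", "txxtxcc"
Leaf count: 14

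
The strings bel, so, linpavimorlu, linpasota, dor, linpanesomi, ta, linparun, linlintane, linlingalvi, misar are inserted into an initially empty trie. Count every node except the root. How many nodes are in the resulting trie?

52

Insert word by word; a character creates a node only if that edge doesn't already exist:
  "bel" → 3 new (b, e, l)
  "so" → 2 new (s, o)
  "linpavimorlu" → 12 new (l, i, n, p, a, v, i, m, o, r, l, u)
  "linpasota" → prefix "linpa" already present; 4 new (s, o, t, a)
  "dor" → 3 new (d, o, r)
  "linpanesomi" → prefix "linpa" already present; 6 new (n, e, s, o, m, i)
  "ta" → 2 new (t, a)
  "linparun" → prefix "linpa" already present; 3 new (r, u, n)
  "linlintane" → prefix "lin" already present; 7 new (l, i, n, t, a, n, e)
  "linlingalvi" → prefix "linlin" already present; 5 new (g, a, l, v, i)
  "misar" → 5 new (m, i, s, a, r)
Total nodes = 3 + 2 + 12 + 4 + 3 + 6 + 2 + 3 + 7 + 5 + 5 = 52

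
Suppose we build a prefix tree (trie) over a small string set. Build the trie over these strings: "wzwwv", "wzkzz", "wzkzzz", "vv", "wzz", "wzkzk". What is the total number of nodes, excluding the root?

13

Count nodes per top-level branch (shared prefixes stored once):
  'v'-branch (vv): 2 nodes
  'w'-branch (wzkzk, wzkzz, wzkzzz, wzwwv, wzz): 11 nodes
Sum: 13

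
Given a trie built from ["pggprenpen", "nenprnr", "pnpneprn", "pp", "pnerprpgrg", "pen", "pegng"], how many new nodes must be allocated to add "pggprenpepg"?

Walking "pggprenpepg" from the root, the first 9 characters ("pggprenpe") follow existing edges; "p" is the first miss.
So 11 − 9 = 2 new nodes.

2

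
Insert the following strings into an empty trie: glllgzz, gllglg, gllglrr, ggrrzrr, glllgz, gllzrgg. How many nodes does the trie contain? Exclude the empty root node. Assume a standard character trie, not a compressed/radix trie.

Trace insertions, counting only characters that open a new branch:
  "glllgzz" → 7 new (g, l, l, l, g, z, z)
  "gllglg" → prefix "gll" already present; 3 new (g, l, g)
  "gllglrr" → prefix "gllgl" already present; 2 new (r, r)
  "ggrrzrr" → prefix "g" already present; 6 new (g, r, r, z, r, r)
  "glllgz" → prefix "glllgz" already present; 0 new (none)
  "gllzrgg" → prefix "gll" already present; 4 new (z, r, g, g)
Total nodes = 7 + 3 + 2 + 6 + 0 + 4 = 22

22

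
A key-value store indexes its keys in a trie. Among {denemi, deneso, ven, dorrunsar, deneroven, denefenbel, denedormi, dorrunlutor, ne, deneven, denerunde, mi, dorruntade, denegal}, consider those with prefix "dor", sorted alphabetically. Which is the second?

dorrunsar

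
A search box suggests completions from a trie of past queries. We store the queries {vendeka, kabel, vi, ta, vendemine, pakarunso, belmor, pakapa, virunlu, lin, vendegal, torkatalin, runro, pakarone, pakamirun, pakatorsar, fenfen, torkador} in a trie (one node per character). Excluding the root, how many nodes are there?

Count nodes per top-level branch (shared prefixes stored once):
  'b'-branch (belmor): 6 nodes
  'f'-branch (fenfen): 6 nodes
  'k'-branch (kabel): 5 nodes
  'l'-branch (lin): 3 nodes
  'p'-branch (pakamirun, pakapa, pakarone, pakarunso, pakatorsar): 25 nodes
  'r'-branch (runro): 5 nodes
  't'-branch (ta, torkador, torkatalin): 14 nodes
  'v'-branch (vendegal, vendeka, vendemine, vi, virunlu): 20 nodes
Sum: 84

84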